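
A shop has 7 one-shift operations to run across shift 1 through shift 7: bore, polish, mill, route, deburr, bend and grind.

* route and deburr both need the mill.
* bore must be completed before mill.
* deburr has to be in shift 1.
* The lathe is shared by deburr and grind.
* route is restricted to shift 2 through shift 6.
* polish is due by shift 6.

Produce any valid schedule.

bore -> shift 1; grind -> shift 2; polish -> shift 1; mill -> shift 2; bend -> shift 1; route -> shift 2; deburr -> shift 1

Checking: bore(shift 1) before mill(shift 2); route(shift 2) != deburr(shift 1); deburr(shift 1) != grind(shift 2); deburr=shift 1 in [shift 1,shift 1]; route=shift 2 in [shift 2,shift 6]; polish=shift 1 in [shift 1,shift 6].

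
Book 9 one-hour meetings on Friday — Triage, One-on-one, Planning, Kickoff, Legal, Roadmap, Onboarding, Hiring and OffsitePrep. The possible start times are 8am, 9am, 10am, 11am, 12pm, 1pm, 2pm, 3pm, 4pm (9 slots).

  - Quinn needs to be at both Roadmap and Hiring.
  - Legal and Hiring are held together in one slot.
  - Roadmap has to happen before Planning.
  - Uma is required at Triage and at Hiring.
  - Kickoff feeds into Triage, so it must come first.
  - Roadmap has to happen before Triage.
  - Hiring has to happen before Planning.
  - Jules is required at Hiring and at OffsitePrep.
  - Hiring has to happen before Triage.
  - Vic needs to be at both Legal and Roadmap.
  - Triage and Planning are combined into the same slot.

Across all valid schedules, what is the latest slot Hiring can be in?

Downstream work caps Hiring at 3pm.
Hiring at 3pm is achievable: OffsitePrep=8am, Kickoff=8am, Planning=4pm, Hiring=3pm, One-on-one=8am, Roadmap=8am, Triage=4pm, Legal=3pm, Onboarding=8am.

3pm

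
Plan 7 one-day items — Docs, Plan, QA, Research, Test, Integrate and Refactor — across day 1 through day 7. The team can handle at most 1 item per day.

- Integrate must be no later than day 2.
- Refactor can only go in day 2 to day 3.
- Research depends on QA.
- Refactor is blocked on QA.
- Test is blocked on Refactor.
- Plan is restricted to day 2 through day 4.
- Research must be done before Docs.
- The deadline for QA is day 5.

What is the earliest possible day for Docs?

Precedence pushes Docs to at least day 3.
Docs at day 6 is achievable: Research in day 5; Test in day 7; Integrate in day 1; Refactor in day 3; Docs in day 6; QA in day 2; Plan in day 4.
Nothing earlier works — the capacity limit rule out every day before day 6.

day 6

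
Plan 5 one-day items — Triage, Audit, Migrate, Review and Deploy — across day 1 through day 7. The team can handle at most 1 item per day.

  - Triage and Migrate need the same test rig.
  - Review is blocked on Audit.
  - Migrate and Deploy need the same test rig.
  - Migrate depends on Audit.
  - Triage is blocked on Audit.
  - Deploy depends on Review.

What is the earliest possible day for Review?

Precedence pushes Review to at least day 2; downstream work caps Review at day 6.
Review at day 2 is achievable: Audit=day 1; Triage=day 3; Deploy=day 5; Migrate=day 4; Review=day 2.

day 2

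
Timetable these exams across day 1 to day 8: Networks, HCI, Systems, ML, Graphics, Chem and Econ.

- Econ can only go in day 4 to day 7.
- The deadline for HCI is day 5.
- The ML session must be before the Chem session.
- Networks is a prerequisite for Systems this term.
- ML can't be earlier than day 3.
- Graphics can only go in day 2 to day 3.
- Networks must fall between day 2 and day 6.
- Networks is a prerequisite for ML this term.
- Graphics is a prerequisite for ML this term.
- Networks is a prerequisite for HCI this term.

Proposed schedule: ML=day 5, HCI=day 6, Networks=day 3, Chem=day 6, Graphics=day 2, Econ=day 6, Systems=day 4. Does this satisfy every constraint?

No. The deadline for HCI is day 5 is not satisfied.

Networks is a prerequisite for Systems this term — holds.
ML can't be earlier than day 3 — holds.
Networks is a prerequisite for HCI this term — holds.
Graphics is a prerequisite for ML this term — holds.
The ML session must be before the Chem session — holds.
The deadline for HCI is day 5 — violated.
Graphics can only go in day 2 to day 3 — holds.
Econ can only go in day 4 to day 7 — holds.
Networks is a prerequisite for ML this term — holds.
Networks must fall between day 2 and day 6 — holds.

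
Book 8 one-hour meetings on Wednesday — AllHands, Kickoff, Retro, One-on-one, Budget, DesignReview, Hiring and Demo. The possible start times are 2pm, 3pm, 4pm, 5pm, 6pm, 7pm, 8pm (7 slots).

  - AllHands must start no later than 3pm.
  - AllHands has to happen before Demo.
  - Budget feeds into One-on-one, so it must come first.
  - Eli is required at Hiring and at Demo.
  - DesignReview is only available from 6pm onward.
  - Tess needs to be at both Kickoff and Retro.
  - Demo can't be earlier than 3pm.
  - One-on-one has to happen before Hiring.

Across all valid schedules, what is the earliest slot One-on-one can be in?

3pm

Precedence pushes One-on-one to at least 3pm; downstream work caps One-on-one at 7pm.
One-on-one at 3pm is achievable: One-on-one -> 3pm, Retro -> 3pm, AllHands -> 2pm, DesignReview -> 6pm, Budget -> 2pm, Kickoff -> 2pm, Demo -> 3pm, Hiring -> 4pm.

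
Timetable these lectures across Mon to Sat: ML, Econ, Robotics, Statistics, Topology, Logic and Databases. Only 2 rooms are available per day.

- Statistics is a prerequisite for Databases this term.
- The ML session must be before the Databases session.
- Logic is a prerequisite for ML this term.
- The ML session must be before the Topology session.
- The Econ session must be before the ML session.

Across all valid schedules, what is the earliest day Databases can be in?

Precedence pushes Databases to at least Wed.
Databases at Wed is achievable: Topology -> Wed, Robotics -> Thu, Econ -> Mon, ML -> Tue, Statistics -> Tue, Logic -> Mon, Databases -> Wed.

Wed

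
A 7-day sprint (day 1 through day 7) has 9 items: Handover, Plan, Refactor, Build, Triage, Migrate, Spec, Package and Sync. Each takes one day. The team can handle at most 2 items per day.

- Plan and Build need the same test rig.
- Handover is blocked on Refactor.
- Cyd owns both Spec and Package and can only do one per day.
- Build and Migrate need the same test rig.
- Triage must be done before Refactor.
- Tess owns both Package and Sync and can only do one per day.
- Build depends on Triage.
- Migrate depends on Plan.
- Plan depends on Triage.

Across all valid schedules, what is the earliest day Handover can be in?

Precedence pushes Handover to at least day 3.
Handover at day 3 is achievable: Handover -> day 3; Sync -> day 5; Refactor -> day 2; Triage -> day 1; Spec -> day 1; Migrate -> day 4; Build -> day 3; Package -> day 4; Plan -> day 2.

day 3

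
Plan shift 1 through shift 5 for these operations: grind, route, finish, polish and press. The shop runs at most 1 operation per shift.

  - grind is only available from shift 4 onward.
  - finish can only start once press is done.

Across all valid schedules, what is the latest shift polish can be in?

shift 5

polish at shift 5 is achievable: press in shift 1; grind in shift 4; polish in shift 5; finish in shift 2; route in shift 3.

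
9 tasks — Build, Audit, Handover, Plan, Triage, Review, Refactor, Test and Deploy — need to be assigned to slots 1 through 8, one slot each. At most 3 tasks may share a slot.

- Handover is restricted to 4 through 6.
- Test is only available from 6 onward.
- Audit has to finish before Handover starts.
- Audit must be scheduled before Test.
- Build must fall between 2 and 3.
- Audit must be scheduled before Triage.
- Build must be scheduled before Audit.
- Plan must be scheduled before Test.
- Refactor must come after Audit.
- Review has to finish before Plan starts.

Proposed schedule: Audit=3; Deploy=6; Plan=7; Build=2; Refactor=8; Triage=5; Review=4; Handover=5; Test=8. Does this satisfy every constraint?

Handover is restricted to 4 through 6 — holds.
Refactor must come after Audit — holds.
Review has to finish before Plan starts — holds.
Build must fall between 2 and 3 — holds.
Build must be scheduled before Audit — holds.
Audit must be scheduled before Triage — holds.
Audit must be scheduled before Test — holds.
Test is only available from 6 onward — holds.
Audit has to finish before Handover starts — holds.
Plan must be scheduled before Test — holds.
At most 3 tasks may share a slot — holds.

Yes, all constraints hold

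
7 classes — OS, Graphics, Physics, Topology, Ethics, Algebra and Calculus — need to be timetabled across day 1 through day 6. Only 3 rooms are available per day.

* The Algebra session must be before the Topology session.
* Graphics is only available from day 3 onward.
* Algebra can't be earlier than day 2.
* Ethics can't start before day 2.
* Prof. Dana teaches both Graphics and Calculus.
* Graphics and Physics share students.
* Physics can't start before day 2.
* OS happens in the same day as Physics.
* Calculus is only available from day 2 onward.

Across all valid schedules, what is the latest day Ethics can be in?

Ethics is available from day 2.
Ethics at day 6 is achievable: Graphics in day 3, Physics in day 2, Algebra in day 2, OS in day 2, Ethics in day 6, Topology in day 3, Calculus in day 4.

day 6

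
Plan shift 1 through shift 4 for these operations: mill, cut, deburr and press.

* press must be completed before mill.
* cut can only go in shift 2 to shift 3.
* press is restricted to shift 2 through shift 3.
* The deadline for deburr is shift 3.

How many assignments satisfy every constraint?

Splitting on mill: it can be shift 3 (6), shift 4 (12). Listing each branch's schedules as (cut, deburr, press) by shift number:
mill=shift 3: (2,1,2) (2,2,2) (2,3,2) (3,1,2) (3,2,2) (3,3,2) — 6.
mill=shift 4: (2,1,2) (2,1,3) (2,2,2) (2,2,3) (2,3,2) (2,3,3) (3,1,2) (3,1,3) (3,2,2) (3,2,3) (3,3,2) (3,3,3) — 12.
Summing: 6 + 12 = 18.

18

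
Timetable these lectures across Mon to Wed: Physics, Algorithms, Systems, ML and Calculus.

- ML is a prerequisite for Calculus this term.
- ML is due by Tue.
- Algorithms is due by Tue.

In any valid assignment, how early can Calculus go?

Precedence pushes Calculus to at least Tue.
Calculus at Tue is achievable: ML in Mon, Systems in Mon, Algorithms in Mon, Calculus in Tue, Physics in Mon.

Tue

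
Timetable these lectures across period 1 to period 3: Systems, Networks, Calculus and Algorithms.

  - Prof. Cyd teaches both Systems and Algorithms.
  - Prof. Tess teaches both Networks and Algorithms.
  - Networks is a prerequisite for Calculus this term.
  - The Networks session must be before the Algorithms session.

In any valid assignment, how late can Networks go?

period 2

Downstream work caps Networks at period 2.
Networks at period 2 is achievable: Algorithms in period 3, Calculus in period 3, Systems in period 1, Networks in period 2.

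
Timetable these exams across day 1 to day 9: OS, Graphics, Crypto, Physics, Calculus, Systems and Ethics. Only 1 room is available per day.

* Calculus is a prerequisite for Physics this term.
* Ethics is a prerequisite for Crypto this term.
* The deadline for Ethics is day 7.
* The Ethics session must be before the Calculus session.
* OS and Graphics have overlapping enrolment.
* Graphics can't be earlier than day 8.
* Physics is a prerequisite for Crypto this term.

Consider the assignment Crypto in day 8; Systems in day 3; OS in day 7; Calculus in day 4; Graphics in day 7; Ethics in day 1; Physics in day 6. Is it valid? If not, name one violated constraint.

No — it violates: Graphics can't be earlier than day 8

Ethics is a prerequisite for Crypto this term — holds.
OS and Graphics have overlapping enrolment — violated.
The Ethics session must be before the Calculus session — holds.
Calculus is a prerequisite for Physics this term — holds.
Physics is a prerequisite for Crypto this term — holds.
Only 1 room is available per day — violated.
The deadline for Ethics is day 7 — holds.
Graphics can't be earlier than day 8 — violated.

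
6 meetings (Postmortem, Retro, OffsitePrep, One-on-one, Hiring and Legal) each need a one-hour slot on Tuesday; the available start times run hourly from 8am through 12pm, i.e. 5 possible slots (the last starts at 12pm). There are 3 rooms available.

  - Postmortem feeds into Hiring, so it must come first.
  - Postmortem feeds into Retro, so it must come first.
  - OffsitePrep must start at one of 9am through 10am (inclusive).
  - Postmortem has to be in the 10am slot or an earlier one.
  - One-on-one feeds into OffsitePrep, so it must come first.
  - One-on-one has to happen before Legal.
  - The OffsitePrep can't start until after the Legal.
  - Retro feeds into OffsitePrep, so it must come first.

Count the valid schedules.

Enumerating: OffsitePrep in 10am, Hiring in 9am, Postmortem in 8am, Legal in 9am, One-on-one in 8am, Retro in 9am | Retro=9am; OffsitePrep=10am; Postmortem=8am; Legal=9am; Hiring=10am; One-on-one=8am | Postmortem in 8am; OffsitePrep in 10am; Legal in 9am; Retro in 9am; One-on-one in 8am; Hiring in 11am | Legal=9am, Retro=9am, One-on-one=8am, OffsitePrep=10am, Hiring=12pm, Postmortem=8am.

4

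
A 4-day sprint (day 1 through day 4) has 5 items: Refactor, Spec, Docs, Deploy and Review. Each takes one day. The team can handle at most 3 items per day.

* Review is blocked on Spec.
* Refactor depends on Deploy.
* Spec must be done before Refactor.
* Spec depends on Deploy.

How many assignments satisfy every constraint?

24

Splitting on Refactor: it can be day 3 (8), day 4 (16). Listing each branch's schedules as (Spec, Docs, Deploy, Review) by day number:
Refactor=day 3: (2,1,1,3) (2,1,1,4) (2,2,1,3) (2,2,1,4) (2,3,1,3) (2,3,1,4) (2,4,1,3) (2,4,1,4) — 8.
Refactor=day 4: (2,1,1,3) (2,1,1,4) (2,2,1,3) (2,2,1,4) (2,3,1,3) (2,3,1,4) (2,4,1,3) (2,4,1,4) (3,1,1,4) (3,1,2,4) (3,2,1,4) (3,2,2,4) (3,3,1,4) (3,3,2,4) (3,4,1,4) (3,4,2,4) — 16.
Summing: 8 + 16 = 24.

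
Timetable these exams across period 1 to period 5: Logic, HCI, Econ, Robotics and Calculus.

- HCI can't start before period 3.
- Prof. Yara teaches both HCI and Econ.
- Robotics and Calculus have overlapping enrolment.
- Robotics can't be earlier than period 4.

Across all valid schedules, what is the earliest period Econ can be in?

period 1

Econ at period 1 is achievable: Calculus -> period 1; Econ -> period 1; HCI -> period 3; Robotics -> period 4; Logic -> period 1.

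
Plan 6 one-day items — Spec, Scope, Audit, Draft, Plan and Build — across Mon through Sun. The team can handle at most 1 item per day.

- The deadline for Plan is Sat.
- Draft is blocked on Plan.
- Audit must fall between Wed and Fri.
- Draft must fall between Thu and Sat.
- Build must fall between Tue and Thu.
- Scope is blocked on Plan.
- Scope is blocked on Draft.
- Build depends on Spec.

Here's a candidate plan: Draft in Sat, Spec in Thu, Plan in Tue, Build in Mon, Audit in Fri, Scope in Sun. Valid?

Scope is blocked on Draft — holds.
The deadline for Plan is Sat — holds.
Build depends on Spec — violated.
Build must fall between Tue and Thu — violated.
Scope is blocked on Plan — holds.
Draft must fall between Thu and Sat — holds.
Draft is blocked on Plan — holds.
Audit must fall between Wed and Fri — holds.
The team can handle at most 1 item per day — holds.

No — it violates: Build depends on Spec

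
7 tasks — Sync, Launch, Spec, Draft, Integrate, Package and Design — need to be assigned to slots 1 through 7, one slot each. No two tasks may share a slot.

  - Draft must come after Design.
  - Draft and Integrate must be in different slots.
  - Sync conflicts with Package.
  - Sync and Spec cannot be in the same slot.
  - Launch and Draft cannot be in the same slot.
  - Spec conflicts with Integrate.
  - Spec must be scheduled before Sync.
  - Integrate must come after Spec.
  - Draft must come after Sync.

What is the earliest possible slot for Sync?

2

Precedence pushes Sync to at least 2; downstream work caps Sync at 6.
Sync at 2 is achievable: Spec in 1, Sync in 2, Integrate in 5, Package in 7, Launch in 6, Design in 3, Draft in 4.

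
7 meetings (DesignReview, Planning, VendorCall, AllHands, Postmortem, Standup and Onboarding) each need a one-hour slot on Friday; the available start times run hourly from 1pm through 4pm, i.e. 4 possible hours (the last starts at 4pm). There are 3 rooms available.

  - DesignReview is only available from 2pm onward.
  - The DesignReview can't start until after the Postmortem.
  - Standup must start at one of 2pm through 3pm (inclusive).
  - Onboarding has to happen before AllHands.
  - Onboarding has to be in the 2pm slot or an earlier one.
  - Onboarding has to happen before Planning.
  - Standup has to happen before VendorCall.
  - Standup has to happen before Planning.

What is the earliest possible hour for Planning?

3pm

Precedence pushes Planning to at least 3pm.
Planning at 3pm is achievable: Onboarding=1pm; AllHands=2pm; Postmortem=1pm; Standup=2pm; VendorCall=3pm; Planning=3pm; DesignReview=2pm.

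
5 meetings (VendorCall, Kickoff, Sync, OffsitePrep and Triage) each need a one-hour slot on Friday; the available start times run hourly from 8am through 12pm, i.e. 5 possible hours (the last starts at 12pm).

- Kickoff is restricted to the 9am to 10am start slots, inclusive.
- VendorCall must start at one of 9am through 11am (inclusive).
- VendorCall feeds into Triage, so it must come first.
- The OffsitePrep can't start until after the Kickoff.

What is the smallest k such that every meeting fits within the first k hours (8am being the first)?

3 hours

The precedence chain requires at least 2 distinct hours.
Propagating the time windows through the other constraints, OffsitePrep can't land before 10am — that is hour 3 counting from 8am — so the schedule must run through at least 3 hours.
3 works (last occupied hour: 10am): for example OffsitePrep=10am, Kickoff=9am, Sync=8am, Triage=10am, VendorCall=9am.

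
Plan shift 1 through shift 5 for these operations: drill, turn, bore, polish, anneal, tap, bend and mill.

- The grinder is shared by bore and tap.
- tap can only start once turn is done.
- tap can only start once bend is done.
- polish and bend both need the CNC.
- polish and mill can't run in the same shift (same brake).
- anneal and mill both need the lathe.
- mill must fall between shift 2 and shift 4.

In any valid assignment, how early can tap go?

Precedence pushes tap to at least shift 2.
tap at shift 2 is achievable: tap -> shift 2; drill -> shift 1; anneal -> shift 1; polish -> shift 3; turn -> shift 1; bend -> shift 1; bore -> shift 1; mill -> shift 2.

shift 2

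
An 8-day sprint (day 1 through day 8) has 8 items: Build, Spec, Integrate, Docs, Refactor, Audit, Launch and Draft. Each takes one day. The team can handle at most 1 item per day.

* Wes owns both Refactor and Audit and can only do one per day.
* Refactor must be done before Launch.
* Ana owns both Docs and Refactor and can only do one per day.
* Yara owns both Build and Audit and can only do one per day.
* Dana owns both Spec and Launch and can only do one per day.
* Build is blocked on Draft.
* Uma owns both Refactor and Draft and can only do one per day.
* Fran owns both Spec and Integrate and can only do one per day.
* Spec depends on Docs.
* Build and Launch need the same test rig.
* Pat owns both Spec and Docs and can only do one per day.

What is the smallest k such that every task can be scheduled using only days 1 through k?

8 days

The precedence chain requires at least 2 distinct days.
With at most 1 per day and 8 tasks, at least 8 days are needed.
8 works (last occupied day: day 8): for example Docs -> day 3, Refactor -> day 5, Spec -> day 4, Integrate -> day 7, Launch -> day 6, Audit -> day 8, Draft -> day 1, Build -> day 2.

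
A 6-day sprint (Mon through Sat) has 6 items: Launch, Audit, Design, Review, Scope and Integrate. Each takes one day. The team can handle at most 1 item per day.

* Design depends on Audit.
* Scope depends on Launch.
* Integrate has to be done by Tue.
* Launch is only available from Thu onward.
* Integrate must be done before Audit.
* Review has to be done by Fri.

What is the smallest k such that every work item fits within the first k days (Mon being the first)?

The precedence chain requires at least 3 distinct days.
With at most 1 per day and 6 work items, at least 6 days are needed.
Propagating the time windows through the other constraints, Scope can't land before Fri — that is day 5 counting from Mon — so the schedule must run through at least 5 days.
6 works (last occupied day: Sat): for example Review -> Tue; Design -> Fri; Scope -> Sat; Launch -> Thu; Audit -> Wed; Integrate -> Mon.

6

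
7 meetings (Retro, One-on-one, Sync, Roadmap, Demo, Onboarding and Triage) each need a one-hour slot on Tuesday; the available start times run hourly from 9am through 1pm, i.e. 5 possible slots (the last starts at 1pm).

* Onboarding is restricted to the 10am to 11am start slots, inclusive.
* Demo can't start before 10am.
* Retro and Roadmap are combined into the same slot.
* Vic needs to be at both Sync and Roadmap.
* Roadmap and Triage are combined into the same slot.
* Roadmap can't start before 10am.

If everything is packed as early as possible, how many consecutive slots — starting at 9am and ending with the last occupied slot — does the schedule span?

2

Roadmap can't be placed before 10am — that is slot 2 counting from 9am — so the schedule must run through at least 2 slots.
2 works (last occupied slot: 10am): for example Onboarding=10am, Retro=10am, Roadmap=10am, Sync=9am, One-on-one=9am, Demo=10am, Triage=10am.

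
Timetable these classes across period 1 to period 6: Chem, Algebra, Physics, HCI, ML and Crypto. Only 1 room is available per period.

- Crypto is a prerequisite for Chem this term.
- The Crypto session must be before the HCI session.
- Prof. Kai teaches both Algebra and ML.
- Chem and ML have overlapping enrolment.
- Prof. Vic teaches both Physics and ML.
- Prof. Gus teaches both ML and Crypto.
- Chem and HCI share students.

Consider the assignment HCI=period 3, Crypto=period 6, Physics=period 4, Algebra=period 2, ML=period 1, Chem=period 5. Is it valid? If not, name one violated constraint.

No. The Crypto session must be before the HCI session is not satisfied.

Crypto is a prerequisite for Chem this term — violated.
Only 1 room is available per period — holds.
Chem and HCI share students — holds.
The Crypto session must be before the HCI session — violated.
Chem and ML have overlapping enrolment — holds.
Prof. Kai teaches both Algebra and ML — holds.
Prof. Gus teaches both ML and Crypto — holds.
Prof. Vic teaches both Physics and ML — holds.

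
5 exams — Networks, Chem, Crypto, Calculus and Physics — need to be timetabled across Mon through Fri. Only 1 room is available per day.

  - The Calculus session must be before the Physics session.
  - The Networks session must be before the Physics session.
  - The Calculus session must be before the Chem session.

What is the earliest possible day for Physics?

Wed

Precedence pushes Physics to at least Tue.
Physics at Wed is achievable: Crypto=Fri; Chem=Thu; Calculus=Mon; Physics=Wed; Networks=Tue.
Nothing earlier works — the capacity limit rule out every day before Wed.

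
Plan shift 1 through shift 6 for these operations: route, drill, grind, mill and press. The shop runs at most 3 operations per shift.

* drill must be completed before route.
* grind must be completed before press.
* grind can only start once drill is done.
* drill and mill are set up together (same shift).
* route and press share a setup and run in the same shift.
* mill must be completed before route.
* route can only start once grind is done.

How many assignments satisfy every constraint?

20

Splitting on route: it can be shift 3 (1), shift 4 (3), shift 5 (6), shift 6 (10). Listing each branch's schedules as (drill, grind, mill, press) by shift number:
route=shift 3: (1,2,1,3) — 1.
route=shift 4: (1,2,1,4) (1,3,1,4) (2,3,2,4) — 3.
route=shift 5: (1,2,1,5) (1,3,1,5) (1,4,1,5) (2,3,2,5) (2,4,2,5) (3,4,3,5) — 6.
route=shift 6: (1,2,1,6) (1,3,1,6) (1,4,1,6) (1,5,1,6) (2,3,2,6) (2,4,2,6) (2,5,2,6) (3,4,3,6) (3,5,3,6) (4,5,4,6) — 10.
Summing: 1 + 3 + 6 + 10 = 20.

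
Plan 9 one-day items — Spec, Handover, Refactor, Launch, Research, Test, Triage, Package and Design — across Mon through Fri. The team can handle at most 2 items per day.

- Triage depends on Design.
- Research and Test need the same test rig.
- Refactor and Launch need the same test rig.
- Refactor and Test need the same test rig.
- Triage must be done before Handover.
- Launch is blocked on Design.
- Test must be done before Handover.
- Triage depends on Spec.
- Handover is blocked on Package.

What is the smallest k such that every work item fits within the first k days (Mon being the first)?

The precedence chain requires at least 3 distinct days.
With at most 2 per day and 9 work items, at least 5 days are needed.
5 works (last occupied day: Fri): for example Test=Wed; Package=Wed; Spec=Mon; Handover=Thu; Triage=Tue; Research=Fri; Refactor=Thu; Launch=Tue; Design=Mon.

5 days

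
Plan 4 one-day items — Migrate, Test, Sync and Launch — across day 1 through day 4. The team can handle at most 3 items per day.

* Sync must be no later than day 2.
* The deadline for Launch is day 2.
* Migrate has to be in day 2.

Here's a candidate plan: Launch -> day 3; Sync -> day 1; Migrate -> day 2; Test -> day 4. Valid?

Invalid. The deadline for Launch is day 2.

The team can handle at most 3 items per day — holds.
Sync must be no later than day 2 — holds.
The deadline for Launch is day 2 — violated.
Migrate has to be in day 2 — holds.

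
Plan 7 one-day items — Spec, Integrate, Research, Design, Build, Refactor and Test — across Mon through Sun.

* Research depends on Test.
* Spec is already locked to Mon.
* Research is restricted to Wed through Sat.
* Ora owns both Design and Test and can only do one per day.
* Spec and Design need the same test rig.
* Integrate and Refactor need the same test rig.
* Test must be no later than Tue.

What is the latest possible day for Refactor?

Sun

Refactor at Sun is achievable: Integrate -> Mon; Test -> Mon; Research -> Wed; Design -> Tue; Refactor -> Sun; Build -> Mon; Spec -> Mon.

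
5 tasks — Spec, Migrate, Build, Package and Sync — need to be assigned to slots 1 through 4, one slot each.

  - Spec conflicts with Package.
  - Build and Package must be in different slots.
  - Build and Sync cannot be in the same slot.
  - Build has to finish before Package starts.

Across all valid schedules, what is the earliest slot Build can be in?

Downstream work caps Build at 3.
Build at 1 is achievable: Build=1; Spec=1; Sync=2; Migrate=1; Package=2.

1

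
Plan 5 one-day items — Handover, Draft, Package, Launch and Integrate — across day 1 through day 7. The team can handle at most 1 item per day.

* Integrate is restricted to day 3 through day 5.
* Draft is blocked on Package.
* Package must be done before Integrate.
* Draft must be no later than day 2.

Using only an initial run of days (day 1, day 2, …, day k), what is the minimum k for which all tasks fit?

5

The precedence chain requires at least 2 distinct days.
With at most 1 per day and 5 tasks, at least 5 days are needed.
Integrate can't be placed before day 3, so the schedule must run through at least day 3.
5 works (last occupied day: day 5): for example Launch in day 5; Draft in day 2; Integrate in day 3; Handover in day 4; Package in day 1.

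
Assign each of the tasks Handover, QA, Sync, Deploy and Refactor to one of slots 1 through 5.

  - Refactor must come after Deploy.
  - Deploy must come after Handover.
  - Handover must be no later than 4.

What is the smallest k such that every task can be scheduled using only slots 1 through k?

3 slots

The precedence chain requires at least 3 distinct slots.
3 works (last occupied slot: 3): for example Sync in 1, Deploy in 2, QA in 1, Refactor in 3, Handover in 1.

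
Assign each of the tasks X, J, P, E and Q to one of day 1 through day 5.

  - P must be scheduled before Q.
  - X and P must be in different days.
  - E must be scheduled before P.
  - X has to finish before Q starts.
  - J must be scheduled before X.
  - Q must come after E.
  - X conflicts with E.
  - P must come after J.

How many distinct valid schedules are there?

15

Splitting on X: it can be day 2 (4), day 3 (6), day 4 (5). Listing each branch's schedules as (J, P, E, Q) by day number:
X=day 2: (1,3,1,4) (1,3,1,5) (1,4,1,5) (1,4,3,5) — 4.
X=day 3: (1,2,1,4) (1,2,1,5) (1,4,1,5) (1,4,2,5) (2,4,1,5) (2,4,2,5) — 6.
X=day 4: (1,2,1,5) (1,3,1,5) (1,3,2,5) (2,3,1,5) (2,3,2,5) — 5.
Summing: 4 + 6 + 5 = 15.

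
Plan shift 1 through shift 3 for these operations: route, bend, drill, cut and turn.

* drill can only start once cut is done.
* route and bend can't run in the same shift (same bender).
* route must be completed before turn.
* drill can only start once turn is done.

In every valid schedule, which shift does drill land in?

shift 3

Precedence pushes drill to at least shift 3.
So drill is pinned to shift 3.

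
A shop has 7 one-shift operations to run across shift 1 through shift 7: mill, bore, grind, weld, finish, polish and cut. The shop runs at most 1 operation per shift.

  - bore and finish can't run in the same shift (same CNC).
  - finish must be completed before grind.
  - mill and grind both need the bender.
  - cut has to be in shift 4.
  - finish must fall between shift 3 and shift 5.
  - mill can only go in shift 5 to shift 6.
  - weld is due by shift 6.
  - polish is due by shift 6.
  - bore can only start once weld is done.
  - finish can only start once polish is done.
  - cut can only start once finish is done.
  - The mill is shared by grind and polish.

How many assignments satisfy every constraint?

8

Splitting on mill: it can be shift 5 (4), shift 6 (4). Listing each branch's schedules as (bore, grind, weld, finish, polish, cut) by shift number:
mill=shift 5: (6,7,1,3,2,4) (6,7,2,3,1,4) (7,6,1,3,2,4) (7,6,2,3,1,4) — 4.
mill=shift 6: (5,7,1,3,2,4) (5,7,2,3,1,4) (7,5,1,3,2,4) (7,5,2,3,1,4) — 4.
Summing: 4 + 4 = 8.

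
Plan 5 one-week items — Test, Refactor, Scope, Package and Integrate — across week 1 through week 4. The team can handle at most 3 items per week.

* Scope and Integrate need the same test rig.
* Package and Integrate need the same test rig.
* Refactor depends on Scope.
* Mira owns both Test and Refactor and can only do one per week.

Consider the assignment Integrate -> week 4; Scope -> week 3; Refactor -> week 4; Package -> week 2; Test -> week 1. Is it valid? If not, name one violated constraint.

Yes, all constraints hold

Mira owns both Test and Refactor and can only do one per week — holds.
The team can handle at most 3 items per week — holds.
Refactor depends on Scope — holds.
Scope and Integrate need the same test rig — holds.
Package and Integrate need the same test rig — holds.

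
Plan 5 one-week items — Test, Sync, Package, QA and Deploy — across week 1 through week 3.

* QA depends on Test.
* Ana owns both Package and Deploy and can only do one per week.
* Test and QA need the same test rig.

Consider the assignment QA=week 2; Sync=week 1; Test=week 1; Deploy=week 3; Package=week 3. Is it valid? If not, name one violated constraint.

No. Ana owns both Package and Deploy and can only do one per week is not satisfied.

Ana owns both Package and Deploy and can only do one per week — violated.
QA depends on Test — holds.
Test and QA need the same test rig — holds.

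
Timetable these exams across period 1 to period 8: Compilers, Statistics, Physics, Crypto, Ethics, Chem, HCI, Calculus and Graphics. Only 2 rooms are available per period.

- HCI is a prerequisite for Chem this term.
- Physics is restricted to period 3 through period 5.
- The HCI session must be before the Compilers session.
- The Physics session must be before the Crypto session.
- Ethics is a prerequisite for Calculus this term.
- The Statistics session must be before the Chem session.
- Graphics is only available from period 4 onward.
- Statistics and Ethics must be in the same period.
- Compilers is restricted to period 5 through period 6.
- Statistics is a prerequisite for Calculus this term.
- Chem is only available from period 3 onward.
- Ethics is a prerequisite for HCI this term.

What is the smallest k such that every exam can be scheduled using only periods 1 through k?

The precedence chain requires at least 3 distinct periods.
With at most 2 per period and 9 exams, at least 5 periods are needed.
Compilers can't be placed before period 5, so the schedule must run through at least period 5.
5 works (last occupied period: period 5): for example Graphics=period 4, Statistics=period 1, HCI=period 2, Crypto=period 4, Calculus=period 2, Ethics=period 1, Compilers=period 5, Physics=period 3, Chem=period 3.

5 periods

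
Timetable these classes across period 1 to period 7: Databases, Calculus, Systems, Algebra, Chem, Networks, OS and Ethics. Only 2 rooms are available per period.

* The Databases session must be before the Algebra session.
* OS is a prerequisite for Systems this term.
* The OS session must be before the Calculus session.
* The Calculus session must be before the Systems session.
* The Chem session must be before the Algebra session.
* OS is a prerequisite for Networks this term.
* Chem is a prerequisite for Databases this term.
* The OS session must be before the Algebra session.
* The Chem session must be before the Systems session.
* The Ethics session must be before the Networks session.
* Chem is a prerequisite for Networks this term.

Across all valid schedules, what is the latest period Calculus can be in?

period 6

Precedence pushes Calculus to at least period 2; downstream work caps Calculus at period 6.
Calculus at period 6 is achievable: Networks=period 3; Ethics=period 2; Calculus=period 6; OS=period 1; Databases=period 2; Systems=period 7; Chem=period 1; Algebra=period 3.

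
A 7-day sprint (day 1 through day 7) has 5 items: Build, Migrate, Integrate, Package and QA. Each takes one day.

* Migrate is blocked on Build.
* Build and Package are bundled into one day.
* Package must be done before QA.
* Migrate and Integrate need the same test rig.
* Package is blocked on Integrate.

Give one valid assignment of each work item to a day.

Package in day 2; QA in day 3; Migrate in day 3; Integrate in day 1; Build in day 2

Checking: Integrate(day 1) before Package(day 2); Package(day 2) before QA(day 3); Build(day 2) before Migrate(day 3); Migrate(day 3) != Integrate(day 1); Build = Package = day 2.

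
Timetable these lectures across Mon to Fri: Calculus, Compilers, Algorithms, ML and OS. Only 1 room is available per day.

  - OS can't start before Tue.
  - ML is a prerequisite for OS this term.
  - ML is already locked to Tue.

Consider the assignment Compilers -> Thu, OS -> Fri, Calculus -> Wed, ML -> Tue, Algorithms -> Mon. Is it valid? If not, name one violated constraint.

Yes, all constraints hold

ML is a prerequisite for OS this term — holds.
Only 1 room is available per day — holds.
ML is already locked to Tue — holds.
OS can't start before Tue — holds.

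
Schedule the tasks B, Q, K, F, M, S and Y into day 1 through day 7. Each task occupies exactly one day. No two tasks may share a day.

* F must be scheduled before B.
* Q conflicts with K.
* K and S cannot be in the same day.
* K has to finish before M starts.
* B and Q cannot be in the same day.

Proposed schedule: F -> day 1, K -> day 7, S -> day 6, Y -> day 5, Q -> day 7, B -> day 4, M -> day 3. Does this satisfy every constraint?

K and S cannot be in the same day — holds.
B and Q cannot be in the same day — holds.
No two tasks may share a day — violated.
F must be scheduled before B — holds.
K has to finish before M starts — violated.
Q conflicts with K — violated.

No. Q conflicts with K is not satisfied.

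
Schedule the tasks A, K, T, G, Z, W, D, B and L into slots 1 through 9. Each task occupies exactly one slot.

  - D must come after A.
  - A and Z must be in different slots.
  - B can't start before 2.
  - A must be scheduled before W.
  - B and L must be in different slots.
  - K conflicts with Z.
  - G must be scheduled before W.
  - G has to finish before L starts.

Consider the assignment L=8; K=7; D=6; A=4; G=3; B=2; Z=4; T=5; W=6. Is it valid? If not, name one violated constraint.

G must be scheduled before W — holds.
A and Z must be in different slots — violated.
D must come after A — holds.
B can't start before 2 — holds.
K conflicts with Z — holds.
A must be scheduled before W — holds.
G has to finish before L starts — holds.
B and L must be in different slots — holds.

No. A and Z must be in different slots is not satisfied.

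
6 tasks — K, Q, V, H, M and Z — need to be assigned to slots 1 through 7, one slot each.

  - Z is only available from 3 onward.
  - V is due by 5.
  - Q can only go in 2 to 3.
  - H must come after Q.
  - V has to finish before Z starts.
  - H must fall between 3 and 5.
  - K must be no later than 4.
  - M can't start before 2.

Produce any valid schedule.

K -> 1, Q -> 2, H -> 3, Z -> 3, V -> 1, M -> 2

Checking: V(1) before Z(3); Q(2) before H(3); K=1 in [1,4]; Q=2 in [2,3]; H=3 in [3,5]; V=1 in [1,5]; Z=3 in [3,7]; M=2 in [2,7].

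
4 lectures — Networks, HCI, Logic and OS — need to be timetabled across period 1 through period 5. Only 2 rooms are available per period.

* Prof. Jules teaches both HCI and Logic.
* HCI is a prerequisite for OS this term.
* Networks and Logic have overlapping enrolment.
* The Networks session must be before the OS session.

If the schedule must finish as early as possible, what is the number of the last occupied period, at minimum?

The precedence chain requires at least 2 distinct periods.
With at most 2 per period and 4 lectures, at least 2 periods are needed.
2 works (last occupied period: period 2): for example Logic -> period 2, OS -> period 2, Networks -> period 1, HCI -> period 1.

period 2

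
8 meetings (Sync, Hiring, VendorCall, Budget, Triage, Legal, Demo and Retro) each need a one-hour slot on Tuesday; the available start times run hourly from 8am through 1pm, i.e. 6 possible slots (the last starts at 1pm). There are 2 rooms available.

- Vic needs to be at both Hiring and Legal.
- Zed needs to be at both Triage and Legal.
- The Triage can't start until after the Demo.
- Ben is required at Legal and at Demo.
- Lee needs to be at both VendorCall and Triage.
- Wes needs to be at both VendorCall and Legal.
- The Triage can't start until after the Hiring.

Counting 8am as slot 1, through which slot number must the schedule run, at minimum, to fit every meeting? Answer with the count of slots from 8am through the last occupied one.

4

The precedence chain requires at least 2 distinct slots.
With at most 2 per slot and 8 meetings, at least 4 slots are needed.
4 works (last occupied slot: 11am): for example Demo -> 8am; Sync -> 9am; Hiring -> 8am; Retro -> 11am; Budget -> 10am; Triage -> 9am; VendorCall -> 10am; Legal -> 11am.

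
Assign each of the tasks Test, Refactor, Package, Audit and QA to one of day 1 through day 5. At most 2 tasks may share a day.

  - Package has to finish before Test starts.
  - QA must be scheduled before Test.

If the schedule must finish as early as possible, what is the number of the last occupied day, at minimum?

day 3

The precedence chain requires at least 2 distinct days.
With at most 2 per day and 5 tasks, at least 3 days are needed.
3 works (last occupied day: day 3): for example Package in day 1; Audit in day 3; Test in day 2; Refactor in day 2; QA in day 1.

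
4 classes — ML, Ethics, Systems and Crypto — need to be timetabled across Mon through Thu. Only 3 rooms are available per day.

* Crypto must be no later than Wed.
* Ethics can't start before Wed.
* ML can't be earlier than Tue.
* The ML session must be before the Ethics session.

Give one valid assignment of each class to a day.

Ethics -> Wed, Crypto -> Mon, Systems -> Mon, ML -> Tue

Checking: ML(Tue) before Ethics(Wed); Ethics=Wed in [Wed,Thu]; ML=Tue in [Tue,Thu]; Crypto=Mon in [Mon,Wed]; max 2 per day (cap 3).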